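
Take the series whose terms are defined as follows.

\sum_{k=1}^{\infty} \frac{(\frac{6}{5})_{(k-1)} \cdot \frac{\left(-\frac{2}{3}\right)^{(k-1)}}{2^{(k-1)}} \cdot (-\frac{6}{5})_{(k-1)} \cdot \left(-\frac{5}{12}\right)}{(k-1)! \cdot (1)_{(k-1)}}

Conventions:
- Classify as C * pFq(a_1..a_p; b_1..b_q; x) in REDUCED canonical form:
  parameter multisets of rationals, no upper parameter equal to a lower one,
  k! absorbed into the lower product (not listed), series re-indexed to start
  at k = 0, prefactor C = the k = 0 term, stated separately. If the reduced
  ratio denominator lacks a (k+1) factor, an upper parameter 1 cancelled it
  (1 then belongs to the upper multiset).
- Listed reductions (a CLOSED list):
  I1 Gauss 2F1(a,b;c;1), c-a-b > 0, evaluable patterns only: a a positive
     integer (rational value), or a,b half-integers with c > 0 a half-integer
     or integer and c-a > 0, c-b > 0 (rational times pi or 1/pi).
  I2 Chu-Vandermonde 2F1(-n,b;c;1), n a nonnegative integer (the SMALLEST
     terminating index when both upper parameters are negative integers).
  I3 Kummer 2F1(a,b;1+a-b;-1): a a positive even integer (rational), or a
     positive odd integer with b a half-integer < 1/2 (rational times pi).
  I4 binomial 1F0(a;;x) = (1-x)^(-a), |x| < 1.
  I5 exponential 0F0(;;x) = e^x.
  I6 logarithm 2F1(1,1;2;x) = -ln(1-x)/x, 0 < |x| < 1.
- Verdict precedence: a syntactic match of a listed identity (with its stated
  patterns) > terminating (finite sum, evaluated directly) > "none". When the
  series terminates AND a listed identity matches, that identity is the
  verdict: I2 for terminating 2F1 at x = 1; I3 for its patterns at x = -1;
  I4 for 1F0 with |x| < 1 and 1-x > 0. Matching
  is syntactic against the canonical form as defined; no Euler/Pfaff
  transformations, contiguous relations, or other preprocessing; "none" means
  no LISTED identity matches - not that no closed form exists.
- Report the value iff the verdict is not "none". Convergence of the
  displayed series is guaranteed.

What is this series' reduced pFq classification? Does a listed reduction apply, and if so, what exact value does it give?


This is -\frac{5}{12} * 2F1(-\frac{6}{5}, \frac{6}{5}; 1; -\frac{1}{3}) in reduced canonical form. Verdict: no listed reduction: x = -\frac{1}{3} and upper {-\frac{6}{5}, \frac{6}{5}} fail every I1-I6 pattern.

The tell: from the first term -\frac{5}{12}: the two k-th powers (prefactor -5/12) combine into one argument.
Ratio: r(k) = -\frac{1}{3} * (k-\frac{6}{5}) (k+\frac{6}{5}) / [(k+1) (k+1)] - rational; roots negated = parameters, x = -\frac{1}{3}, C = -\frac{5}{12}.


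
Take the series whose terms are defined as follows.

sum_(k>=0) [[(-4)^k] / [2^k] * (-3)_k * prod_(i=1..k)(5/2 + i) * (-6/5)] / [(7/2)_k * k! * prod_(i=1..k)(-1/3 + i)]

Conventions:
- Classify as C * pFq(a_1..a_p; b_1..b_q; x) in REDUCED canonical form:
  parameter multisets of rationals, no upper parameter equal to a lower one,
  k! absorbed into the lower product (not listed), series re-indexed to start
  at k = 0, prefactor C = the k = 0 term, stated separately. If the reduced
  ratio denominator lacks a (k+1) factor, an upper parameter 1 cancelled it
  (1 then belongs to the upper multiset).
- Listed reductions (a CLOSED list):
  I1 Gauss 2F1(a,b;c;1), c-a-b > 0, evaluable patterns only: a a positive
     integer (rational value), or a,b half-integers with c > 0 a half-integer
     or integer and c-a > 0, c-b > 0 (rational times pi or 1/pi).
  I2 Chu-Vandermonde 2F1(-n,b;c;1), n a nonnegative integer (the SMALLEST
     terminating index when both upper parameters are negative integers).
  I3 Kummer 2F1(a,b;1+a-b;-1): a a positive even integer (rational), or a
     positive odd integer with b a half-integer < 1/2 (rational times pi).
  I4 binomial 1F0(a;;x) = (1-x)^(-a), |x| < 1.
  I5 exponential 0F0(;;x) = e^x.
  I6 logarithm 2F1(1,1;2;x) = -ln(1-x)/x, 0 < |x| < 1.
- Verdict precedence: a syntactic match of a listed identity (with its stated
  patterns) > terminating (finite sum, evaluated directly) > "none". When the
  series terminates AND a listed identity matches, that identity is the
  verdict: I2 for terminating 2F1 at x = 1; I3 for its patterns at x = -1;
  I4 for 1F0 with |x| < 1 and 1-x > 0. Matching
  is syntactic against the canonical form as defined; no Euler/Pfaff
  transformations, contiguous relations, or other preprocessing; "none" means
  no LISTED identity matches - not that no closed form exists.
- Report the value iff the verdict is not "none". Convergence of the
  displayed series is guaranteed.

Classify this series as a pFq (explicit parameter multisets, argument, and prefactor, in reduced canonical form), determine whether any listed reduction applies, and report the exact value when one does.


The series (x = -2) is 1F1: upper {-3}, lower {2/3}, prefactor -6/5. Verdict: terminating - upper -3 stops the sum at k = 3; the 4 terms are added exactly. Hence: -141/5.

The tell: x = (-2) and the parameter 7/2 appears in both the upper and lower lists and cancels.
Step ratio: r(k) = (-2) * (k-3) / [(k+2/3) (k+1)] - rational in k, leading ratio (-2); with t_0 = -6/5, classification follows.


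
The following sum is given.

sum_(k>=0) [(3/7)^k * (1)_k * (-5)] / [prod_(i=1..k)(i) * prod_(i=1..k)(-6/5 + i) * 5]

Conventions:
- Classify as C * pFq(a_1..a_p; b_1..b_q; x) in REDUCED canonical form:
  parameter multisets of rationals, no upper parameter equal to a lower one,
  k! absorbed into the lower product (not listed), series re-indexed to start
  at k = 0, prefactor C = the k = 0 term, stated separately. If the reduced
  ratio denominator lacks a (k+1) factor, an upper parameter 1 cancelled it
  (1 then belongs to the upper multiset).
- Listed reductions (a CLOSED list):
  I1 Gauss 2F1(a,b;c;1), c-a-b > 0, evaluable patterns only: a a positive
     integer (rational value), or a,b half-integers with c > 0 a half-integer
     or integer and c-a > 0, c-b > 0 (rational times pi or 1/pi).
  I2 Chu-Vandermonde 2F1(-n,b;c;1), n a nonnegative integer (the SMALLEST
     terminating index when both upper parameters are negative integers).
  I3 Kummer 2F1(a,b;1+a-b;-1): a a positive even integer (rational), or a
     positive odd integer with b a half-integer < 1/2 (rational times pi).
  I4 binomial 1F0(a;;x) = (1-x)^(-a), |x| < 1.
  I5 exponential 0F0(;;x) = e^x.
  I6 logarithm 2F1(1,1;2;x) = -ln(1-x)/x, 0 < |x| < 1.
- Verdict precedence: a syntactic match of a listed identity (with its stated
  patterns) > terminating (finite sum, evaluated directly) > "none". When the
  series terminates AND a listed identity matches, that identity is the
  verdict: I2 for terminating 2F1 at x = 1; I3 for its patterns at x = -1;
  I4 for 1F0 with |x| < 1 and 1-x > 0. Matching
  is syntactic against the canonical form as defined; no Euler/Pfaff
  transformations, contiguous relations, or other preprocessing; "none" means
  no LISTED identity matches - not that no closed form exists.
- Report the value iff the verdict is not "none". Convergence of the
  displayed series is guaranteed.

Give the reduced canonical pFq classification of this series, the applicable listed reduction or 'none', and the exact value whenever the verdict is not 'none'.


Classification (C = -1): 1F1 with upper {1}, lower {-1/5}, argument x = 3/7. Verdict: none. A 1F1 with upper {1} fits none of I1-I6 at x = 3/7; the sum runs forever.

Key observation: from the first term -1: the lower running product (C = -1, x = 3/7) is a rising factorial.
Consecutive-term ratio: r(k) = (3/7) * (k+1) / [(k-1/5) (k+1)] - rational; roots negated = parameters, x = (3/7), C = -1.


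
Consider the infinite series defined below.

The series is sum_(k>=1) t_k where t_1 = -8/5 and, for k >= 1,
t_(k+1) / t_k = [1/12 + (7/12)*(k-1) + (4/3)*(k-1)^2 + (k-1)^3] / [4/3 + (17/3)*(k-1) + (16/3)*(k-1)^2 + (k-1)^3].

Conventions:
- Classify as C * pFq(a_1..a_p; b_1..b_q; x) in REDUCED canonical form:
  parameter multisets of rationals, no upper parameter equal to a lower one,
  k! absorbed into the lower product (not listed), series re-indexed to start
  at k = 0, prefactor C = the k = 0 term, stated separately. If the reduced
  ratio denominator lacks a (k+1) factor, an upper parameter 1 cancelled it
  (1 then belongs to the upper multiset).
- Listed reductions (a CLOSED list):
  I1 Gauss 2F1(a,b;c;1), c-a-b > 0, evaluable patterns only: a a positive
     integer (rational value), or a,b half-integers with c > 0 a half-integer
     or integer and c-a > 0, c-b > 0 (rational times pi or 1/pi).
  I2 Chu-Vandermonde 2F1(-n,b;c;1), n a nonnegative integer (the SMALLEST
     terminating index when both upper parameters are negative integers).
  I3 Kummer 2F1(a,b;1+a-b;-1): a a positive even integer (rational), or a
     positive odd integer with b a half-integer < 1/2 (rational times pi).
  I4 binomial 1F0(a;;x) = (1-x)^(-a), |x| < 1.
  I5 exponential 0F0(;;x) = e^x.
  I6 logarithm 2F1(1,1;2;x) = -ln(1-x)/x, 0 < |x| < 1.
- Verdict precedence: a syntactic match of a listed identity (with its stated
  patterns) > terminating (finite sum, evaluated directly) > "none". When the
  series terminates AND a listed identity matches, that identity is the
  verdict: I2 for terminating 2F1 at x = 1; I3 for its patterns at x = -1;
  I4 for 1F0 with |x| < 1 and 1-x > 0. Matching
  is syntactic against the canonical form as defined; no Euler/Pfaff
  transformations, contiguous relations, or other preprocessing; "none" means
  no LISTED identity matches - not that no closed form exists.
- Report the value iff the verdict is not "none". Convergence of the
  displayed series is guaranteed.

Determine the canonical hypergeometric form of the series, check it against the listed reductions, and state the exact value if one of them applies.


With C = -8/5: the canonical form is 2F1(1/2, 1/2; 4; 1). Verdict: Gauss's theorem I1 (half-integer case) applies (x = 1; upper {1/2, 1/2} half-integers, c = 4 in the evaluable pattern). Value: (-2048/375) / pi.

Key step: t_0 = -8/5 here, and the parameter 1/3 appears in both the upper and lower lists and cancels.
Ratio: r(k) = 1 * (k+1/2) (k+1/2) / [(k+4) (k+1)] ; factor over Q: parameters, x = 1, and C = -8/5.


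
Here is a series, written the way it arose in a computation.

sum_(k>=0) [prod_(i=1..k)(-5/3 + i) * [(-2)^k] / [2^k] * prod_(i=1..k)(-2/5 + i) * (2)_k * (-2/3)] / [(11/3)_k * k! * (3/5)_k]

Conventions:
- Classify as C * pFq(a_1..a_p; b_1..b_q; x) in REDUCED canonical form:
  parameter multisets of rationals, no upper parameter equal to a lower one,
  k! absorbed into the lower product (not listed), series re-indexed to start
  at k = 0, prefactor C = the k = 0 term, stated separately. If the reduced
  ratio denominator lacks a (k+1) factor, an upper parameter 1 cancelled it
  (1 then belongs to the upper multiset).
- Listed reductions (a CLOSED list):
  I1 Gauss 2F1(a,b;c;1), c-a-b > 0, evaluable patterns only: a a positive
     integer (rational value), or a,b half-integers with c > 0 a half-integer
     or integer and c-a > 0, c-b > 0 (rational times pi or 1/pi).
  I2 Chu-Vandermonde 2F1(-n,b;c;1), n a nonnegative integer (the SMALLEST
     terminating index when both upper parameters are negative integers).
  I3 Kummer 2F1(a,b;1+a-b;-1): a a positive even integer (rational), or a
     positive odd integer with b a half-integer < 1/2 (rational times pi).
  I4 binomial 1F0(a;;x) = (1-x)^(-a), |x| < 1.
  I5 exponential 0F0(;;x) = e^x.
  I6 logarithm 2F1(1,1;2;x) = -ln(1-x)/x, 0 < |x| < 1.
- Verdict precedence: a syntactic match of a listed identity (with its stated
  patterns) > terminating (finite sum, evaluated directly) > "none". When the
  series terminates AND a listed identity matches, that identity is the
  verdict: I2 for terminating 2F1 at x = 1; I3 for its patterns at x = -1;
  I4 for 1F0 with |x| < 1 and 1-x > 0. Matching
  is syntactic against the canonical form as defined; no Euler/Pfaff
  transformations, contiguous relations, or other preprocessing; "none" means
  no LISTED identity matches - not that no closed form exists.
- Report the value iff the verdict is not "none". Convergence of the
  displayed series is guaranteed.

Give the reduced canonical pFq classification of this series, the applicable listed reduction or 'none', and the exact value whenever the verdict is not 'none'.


With C = -2/3: the canonical form is 2F1(-2/3, 2; 11/3; -1). Verdict: this is the Kummer evaluation I3 (x = -1; c = 11/3 equals 1+a-b for upper {-2/3, 2}: listed pattern). Hence: -8/9.

Key observation: from the first term -2/3: the running product (C = -2/3, x = -1) telescopes to a rising factorial.
Ratio: r(k) = (-1) * (k-2/3) (k+2) / [(k+11/3) (k+1)] - poly over poly, x = (-1) from leading terms; C = -2/3 at k = 0.


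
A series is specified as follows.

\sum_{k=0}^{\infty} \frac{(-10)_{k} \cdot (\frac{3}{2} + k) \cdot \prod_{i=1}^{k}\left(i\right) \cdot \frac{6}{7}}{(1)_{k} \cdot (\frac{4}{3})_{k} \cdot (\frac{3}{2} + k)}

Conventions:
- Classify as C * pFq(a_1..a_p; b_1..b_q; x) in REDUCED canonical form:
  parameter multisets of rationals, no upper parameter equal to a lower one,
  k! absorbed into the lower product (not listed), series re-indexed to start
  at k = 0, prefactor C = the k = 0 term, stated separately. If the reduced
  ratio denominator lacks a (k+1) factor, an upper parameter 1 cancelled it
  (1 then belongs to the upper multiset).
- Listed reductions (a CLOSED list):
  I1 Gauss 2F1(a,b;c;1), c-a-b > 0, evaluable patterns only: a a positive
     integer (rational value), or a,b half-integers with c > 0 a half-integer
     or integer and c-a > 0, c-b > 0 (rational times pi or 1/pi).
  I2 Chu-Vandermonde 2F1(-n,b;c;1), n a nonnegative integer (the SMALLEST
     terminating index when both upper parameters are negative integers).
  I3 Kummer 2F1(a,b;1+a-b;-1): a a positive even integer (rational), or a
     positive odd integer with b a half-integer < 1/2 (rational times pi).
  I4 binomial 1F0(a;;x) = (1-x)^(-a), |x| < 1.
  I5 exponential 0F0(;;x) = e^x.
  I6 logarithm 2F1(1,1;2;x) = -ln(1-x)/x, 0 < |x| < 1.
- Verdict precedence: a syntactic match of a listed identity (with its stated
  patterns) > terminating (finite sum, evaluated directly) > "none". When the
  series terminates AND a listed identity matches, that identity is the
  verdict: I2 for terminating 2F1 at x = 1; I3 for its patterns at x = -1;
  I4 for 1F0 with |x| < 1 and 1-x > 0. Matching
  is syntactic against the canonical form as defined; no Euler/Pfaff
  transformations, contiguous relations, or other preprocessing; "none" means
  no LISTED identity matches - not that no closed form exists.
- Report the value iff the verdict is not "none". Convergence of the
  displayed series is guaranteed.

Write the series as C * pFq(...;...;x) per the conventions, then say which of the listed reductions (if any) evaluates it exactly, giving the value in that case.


The tell: from the first term \frac{6}{7}: (1)_k (C = 6/7) is k! itself.
Ratio: r(k) = 1 * (k-10) (k+1) / [(k+\frac{4}{3}) (k+1)] - rational in k, leading ratio 1; with t_0 = \frac{6}{7}, classification follows.

Classification (C = \frac{6}{7}): 2F1 with upper {-10, 1}, lower {\frac{4}{3}}, argument x = 1. Verdict: this is the Chu-Vandermonde identity I2 (terminating 2F1 at x = 1 with n = 10, b = 1, c = \frac{4}{3}). Hence: \frac{6}{217}.


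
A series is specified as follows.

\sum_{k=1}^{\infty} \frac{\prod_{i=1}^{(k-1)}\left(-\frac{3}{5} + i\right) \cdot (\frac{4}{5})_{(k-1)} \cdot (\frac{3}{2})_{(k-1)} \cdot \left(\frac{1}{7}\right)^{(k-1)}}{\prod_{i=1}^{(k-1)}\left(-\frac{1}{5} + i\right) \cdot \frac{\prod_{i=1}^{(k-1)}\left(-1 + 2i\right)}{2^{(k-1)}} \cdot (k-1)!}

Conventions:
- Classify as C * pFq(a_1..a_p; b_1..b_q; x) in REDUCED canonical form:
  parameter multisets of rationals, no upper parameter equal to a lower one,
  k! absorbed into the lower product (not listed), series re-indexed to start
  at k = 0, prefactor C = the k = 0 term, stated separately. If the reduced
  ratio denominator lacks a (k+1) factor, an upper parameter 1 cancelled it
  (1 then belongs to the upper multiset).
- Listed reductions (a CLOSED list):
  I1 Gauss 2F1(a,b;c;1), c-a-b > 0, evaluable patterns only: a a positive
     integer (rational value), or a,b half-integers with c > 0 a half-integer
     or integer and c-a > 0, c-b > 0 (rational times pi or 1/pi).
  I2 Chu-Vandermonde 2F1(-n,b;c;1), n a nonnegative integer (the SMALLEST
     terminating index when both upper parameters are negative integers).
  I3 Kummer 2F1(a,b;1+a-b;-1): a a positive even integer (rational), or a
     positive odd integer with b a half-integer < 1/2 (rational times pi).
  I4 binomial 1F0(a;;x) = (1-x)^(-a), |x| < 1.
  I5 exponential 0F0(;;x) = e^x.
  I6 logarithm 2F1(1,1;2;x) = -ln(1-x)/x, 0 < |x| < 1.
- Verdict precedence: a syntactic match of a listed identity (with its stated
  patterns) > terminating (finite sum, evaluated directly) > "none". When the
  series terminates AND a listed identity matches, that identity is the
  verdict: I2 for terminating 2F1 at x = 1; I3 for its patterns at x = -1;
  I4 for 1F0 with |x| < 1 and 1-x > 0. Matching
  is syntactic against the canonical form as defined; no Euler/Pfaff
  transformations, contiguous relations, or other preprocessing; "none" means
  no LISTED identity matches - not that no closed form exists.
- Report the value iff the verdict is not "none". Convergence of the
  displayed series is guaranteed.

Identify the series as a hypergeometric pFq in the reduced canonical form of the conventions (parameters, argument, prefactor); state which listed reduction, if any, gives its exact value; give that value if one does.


The series (x = \frac{1}{7}) is 2F1: upper {\frac{2}{5}, \frac{3}{2}}, lower {\frac{1}{2}}, prefactor 1. Verdict: none (x = \frac{1}{7}): each listed identity misses the multisets {\frac{2}{5}, \frac{3}{2}} ; {\frac{1}{2}}.

First insight: with t_0 = 1, the lower odd product (C = 1) is 2^k (1/2)_k.
Term ratio: r(k) = \frac{1}{7} * (k+\frac{2}{5}) (k+\frac{3}{2}) / [(k+\frac{1}{2}) (k+1)] - rational in k, leading ratio \frac{1}{7}; with t_0 = 1, classification follows.


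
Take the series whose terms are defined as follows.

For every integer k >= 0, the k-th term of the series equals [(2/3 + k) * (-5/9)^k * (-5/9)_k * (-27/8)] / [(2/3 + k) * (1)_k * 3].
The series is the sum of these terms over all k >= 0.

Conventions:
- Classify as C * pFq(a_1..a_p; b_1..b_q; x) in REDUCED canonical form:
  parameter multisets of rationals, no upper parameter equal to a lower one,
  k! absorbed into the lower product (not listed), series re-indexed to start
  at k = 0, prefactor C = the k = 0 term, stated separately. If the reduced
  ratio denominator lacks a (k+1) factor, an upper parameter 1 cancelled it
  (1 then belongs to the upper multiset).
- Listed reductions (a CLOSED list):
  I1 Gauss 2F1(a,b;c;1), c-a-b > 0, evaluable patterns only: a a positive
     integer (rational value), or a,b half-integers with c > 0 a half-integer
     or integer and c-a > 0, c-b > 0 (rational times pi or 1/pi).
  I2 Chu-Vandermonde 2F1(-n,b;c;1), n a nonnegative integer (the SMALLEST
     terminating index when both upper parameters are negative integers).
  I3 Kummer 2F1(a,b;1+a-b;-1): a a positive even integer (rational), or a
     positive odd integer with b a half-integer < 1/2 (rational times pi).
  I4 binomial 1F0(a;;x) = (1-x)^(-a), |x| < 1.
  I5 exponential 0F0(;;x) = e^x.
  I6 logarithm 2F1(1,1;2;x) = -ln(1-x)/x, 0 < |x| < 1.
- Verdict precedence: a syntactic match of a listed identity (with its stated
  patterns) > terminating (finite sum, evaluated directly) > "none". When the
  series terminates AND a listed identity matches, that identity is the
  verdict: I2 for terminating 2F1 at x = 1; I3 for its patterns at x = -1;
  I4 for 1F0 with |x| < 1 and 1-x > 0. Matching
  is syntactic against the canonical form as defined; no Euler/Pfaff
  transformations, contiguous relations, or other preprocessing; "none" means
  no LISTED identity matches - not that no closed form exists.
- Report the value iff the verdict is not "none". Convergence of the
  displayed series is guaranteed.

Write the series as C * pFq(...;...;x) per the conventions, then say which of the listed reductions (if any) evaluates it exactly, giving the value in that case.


The series (x = -5/9) is 1F0: upper {-5/9}, lower {-}, prefactor -9/8. Verdict: this is the binomial series (I4) (the 1F0 binomial series: exponent 5/9, x = -5/9). Its exact value is (-9/8) * (14/9)^(5/9).

The tell: t_0 being -9/8, the constant factors (C = -9/8, x = -5/9) combine into one prefactor.
Ratio: r(k) = (-5/9) * (k-5/9) / [(k+1)] ; factor over Q: parameters, x = (-5/9), and C = -9/8.


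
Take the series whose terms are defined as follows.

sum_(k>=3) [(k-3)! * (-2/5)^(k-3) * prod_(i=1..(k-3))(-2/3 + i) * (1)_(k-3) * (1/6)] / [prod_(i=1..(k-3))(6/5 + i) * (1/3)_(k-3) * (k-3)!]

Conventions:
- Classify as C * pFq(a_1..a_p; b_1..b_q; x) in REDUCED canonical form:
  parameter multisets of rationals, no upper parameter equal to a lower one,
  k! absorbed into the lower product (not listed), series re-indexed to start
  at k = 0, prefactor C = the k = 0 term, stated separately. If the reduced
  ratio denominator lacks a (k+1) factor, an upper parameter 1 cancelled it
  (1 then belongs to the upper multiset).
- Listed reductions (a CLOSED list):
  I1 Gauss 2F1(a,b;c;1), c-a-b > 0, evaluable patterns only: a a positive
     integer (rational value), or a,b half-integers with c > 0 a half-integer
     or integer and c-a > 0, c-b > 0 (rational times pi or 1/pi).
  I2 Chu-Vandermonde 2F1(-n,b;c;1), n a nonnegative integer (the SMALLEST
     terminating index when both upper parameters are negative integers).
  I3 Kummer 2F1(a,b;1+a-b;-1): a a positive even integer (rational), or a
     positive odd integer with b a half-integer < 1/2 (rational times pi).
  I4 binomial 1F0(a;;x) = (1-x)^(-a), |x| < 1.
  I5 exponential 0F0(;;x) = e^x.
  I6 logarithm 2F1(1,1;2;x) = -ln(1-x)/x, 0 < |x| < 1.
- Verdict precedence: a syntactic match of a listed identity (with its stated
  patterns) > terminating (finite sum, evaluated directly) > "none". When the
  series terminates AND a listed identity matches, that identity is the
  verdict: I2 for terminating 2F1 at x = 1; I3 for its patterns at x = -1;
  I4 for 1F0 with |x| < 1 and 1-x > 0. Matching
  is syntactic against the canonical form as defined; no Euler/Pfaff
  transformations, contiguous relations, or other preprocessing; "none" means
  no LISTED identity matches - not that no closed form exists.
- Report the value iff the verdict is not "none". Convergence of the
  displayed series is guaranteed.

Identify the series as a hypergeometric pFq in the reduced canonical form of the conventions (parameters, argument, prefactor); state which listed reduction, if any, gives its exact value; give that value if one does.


Classification (C = 1/6): 2F1 with upper {1, 1}, lower {11/5}, argument x = -2/5. Verdict: no listed reduction: x = -2/5 and upper {1, 1} fail every I1-I6 pattern.

Structural cue: from the first term 1/6: the factorial ratio (prefactor 1/6) (k+a-1)!/(a-1)! is a rising factorial (a)_k.
Term ratio: r(k) = (-2/5) * (k+1) (k+1) / [(k+11/5) (k+1)] - rational in k. x = (-2/5); t_0 = 1/6; negate the roots.


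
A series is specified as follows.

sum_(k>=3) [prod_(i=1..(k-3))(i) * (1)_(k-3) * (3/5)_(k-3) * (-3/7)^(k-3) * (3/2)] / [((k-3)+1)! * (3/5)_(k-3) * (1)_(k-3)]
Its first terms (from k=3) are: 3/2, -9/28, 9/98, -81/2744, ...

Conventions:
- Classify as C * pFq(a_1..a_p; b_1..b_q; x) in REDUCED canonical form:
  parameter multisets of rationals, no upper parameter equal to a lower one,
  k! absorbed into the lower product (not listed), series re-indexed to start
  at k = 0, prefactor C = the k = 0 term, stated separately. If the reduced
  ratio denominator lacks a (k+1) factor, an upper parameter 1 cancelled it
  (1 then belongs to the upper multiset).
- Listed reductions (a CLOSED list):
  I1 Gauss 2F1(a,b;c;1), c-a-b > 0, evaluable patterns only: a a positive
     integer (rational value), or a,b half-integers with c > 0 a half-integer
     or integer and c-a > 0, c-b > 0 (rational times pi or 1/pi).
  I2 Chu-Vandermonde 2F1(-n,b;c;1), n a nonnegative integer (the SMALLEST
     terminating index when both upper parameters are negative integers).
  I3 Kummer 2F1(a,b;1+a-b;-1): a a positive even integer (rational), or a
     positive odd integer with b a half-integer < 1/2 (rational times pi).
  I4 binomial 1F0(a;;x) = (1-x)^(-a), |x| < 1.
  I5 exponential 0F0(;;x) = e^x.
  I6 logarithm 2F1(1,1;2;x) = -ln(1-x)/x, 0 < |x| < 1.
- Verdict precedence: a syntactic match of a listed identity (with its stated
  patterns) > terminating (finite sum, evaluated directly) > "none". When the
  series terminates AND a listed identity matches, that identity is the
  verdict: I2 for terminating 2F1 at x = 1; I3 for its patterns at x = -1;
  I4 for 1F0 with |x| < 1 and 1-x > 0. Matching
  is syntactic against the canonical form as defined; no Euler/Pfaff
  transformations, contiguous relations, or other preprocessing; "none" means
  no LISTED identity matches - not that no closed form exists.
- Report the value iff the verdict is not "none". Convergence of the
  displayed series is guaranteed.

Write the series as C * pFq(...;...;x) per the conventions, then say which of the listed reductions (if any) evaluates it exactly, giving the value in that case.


Canonical form: C = 3/2 times 2F1 with upper {1, 1}, lower {2}, x = -3/7. Verdict: the I6 logarithm reduction applies (the logarithm: parameters (1,1;2), x = -3/7). Hence: (7/2) * ln(10/7).

The tell: with t_0 = 3/2, (1)_k (prefactor 3/2) is k! itself.
Adjacent-term ratio: r(k) = (-3/7) * (k+1) (k+1) / [(k+2) (k+1)] ; factor over Q: parameters, x = (-3/7), and C = 3/2.


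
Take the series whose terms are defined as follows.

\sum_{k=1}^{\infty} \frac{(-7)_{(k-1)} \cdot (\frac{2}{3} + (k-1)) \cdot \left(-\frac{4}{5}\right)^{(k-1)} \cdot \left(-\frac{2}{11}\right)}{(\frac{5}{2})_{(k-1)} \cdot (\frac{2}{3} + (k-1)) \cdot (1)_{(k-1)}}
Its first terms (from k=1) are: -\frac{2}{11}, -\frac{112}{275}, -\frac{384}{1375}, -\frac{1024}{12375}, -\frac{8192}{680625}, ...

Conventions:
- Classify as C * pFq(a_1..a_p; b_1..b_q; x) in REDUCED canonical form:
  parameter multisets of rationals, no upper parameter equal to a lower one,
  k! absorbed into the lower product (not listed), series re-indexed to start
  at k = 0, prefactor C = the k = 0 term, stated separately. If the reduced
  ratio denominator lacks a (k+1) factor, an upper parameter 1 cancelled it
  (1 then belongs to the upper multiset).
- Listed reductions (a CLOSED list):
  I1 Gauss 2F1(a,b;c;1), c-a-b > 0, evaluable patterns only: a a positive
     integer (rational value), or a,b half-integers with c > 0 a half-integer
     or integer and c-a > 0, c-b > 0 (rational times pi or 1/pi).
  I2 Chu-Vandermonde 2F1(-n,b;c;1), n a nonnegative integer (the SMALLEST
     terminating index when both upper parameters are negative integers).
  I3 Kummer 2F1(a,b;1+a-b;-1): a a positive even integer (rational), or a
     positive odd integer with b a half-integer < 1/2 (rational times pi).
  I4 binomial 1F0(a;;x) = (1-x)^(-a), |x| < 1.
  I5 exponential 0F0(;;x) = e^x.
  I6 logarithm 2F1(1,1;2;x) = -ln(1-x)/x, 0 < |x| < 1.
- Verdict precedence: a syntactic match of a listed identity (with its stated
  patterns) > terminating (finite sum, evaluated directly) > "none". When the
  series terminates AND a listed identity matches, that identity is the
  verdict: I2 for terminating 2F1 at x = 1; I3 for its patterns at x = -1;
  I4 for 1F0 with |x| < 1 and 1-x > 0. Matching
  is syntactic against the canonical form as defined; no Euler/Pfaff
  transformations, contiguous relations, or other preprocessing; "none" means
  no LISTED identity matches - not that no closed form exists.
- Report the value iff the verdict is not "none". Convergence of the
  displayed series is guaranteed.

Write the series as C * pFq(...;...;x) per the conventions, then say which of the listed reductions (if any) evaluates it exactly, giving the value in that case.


Key step: x = -\frac{4}{5} and striking the common factor k + 2/3 reduces the term (prefactor -2/11).
Ratio: r(k) = -\frac{4}{5} * (k-7) / [(k+\frac{5}{2}) (k+1)] - rational in k. x = -\frac{4}{5}; t_0 = -\frac{2}{11}; negate the roots.

Classification (C = -\frac{2}{11}): 1F1 with upper {-7}, lower {\frac{5}{2}}, argument x = -\frac{4}{5}. Verdict: terminating. (-7)_k vanishes past k = 7, leaving a 8-term sum, computed directly. Its exact value is -\frac{352462864682}{365599609375}.


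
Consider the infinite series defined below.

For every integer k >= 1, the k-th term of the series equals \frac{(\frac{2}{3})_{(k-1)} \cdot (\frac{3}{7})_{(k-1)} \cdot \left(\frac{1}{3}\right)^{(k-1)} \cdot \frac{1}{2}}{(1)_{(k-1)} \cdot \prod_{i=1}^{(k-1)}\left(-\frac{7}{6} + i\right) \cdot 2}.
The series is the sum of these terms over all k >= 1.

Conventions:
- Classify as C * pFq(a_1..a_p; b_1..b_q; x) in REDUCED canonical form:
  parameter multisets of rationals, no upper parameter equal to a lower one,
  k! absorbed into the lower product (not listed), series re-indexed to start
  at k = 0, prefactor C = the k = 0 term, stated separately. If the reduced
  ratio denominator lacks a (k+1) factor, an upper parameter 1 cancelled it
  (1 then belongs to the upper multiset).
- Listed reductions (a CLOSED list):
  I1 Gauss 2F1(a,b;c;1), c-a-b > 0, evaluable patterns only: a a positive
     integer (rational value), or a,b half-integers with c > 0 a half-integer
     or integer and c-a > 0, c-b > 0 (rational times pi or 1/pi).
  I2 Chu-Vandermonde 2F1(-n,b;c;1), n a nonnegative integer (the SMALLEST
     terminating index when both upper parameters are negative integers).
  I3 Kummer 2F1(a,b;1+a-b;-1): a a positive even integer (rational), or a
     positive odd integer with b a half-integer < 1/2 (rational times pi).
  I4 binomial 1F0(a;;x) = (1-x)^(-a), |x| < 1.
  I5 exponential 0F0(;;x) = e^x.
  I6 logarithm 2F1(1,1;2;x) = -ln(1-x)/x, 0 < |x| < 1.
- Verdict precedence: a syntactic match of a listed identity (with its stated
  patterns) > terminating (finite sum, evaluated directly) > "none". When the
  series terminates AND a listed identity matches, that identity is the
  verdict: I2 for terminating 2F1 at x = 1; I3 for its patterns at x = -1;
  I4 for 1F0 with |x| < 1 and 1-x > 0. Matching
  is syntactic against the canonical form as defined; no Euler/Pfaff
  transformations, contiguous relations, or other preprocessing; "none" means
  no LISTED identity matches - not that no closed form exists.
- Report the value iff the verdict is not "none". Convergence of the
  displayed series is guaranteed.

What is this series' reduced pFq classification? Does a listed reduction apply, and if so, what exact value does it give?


With C = \frac{1}{4}: the canonical form is 2F1(\frac{3}{7}, \frac{2}{3}; -\frac{1}{6}; \frac{1}{3}). Verdict: none - this 2F1 at x = \frac{1}{3} matches no listed pattern, and upper {\frac{3}{7}, \frac{2}{3}} holds no stopper.

Structural cue: with t_0 = \frac{1}{4}, the constant factors (prefactor 1/4) combine into one prefactor.
Step ratio: r(k) = \frac{1}{3} * (k+\frac{3}{7}) (k+\frac{2}{3}) / [(k-\frac{1}{6}) (k+1)] - rational in k. x = \frac{1}{3}; t_0 = \frac{1}{4}; negate the roots.


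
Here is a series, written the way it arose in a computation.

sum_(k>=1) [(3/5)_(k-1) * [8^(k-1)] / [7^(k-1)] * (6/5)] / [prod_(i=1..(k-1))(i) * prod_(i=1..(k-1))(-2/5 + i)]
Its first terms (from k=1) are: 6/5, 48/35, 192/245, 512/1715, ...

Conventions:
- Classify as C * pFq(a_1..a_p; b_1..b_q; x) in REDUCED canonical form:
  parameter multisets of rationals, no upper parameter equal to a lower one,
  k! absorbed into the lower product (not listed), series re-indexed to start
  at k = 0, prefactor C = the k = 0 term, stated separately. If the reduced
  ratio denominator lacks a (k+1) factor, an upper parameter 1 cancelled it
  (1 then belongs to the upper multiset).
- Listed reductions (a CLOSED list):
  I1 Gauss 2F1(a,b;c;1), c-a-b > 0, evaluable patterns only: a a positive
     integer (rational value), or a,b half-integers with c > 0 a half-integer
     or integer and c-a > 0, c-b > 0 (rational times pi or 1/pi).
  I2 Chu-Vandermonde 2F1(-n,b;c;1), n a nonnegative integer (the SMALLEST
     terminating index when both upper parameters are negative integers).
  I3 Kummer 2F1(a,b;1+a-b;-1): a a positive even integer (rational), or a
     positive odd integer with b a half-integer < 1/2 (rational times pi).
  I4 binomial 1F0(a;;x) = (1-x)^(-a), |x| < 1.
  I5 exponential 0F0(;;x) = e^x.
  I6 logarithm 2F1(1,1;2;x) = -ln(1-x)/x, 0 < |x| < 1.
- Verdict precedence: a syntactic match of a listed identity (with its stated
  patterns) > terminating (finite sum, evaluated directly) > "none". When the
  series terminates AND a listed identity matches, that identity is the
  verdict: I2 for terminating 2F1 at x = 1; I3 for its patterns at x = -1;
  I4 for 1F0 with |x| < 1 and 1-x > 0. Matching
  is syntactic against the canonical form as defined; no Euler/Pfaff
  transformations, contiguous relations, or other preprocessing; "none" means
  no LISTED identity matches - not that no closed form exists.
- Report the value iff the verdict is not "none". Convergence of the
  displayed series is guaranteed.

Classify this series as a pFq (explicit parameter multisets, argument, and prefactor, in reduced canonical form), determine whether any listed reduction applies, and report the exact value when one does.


The series (x = 8/7) is 0F0: upper {-}, lower {-}, prefactor 6/5. Verdict (x = 8/7): exponential (I5) applies (the 0F0 exponential series at x = 8/7). Its exact value is (6/5) * e^(8/7).

The tell: x = (8/7) and the lower running product (C = 6/5, x = 8/7) is a rising factorial.
Ratio: r(k) = (8/7) * 1 / [(k+1)] - rational; roots negated = parameters, x = (8/7), C = 6/5.


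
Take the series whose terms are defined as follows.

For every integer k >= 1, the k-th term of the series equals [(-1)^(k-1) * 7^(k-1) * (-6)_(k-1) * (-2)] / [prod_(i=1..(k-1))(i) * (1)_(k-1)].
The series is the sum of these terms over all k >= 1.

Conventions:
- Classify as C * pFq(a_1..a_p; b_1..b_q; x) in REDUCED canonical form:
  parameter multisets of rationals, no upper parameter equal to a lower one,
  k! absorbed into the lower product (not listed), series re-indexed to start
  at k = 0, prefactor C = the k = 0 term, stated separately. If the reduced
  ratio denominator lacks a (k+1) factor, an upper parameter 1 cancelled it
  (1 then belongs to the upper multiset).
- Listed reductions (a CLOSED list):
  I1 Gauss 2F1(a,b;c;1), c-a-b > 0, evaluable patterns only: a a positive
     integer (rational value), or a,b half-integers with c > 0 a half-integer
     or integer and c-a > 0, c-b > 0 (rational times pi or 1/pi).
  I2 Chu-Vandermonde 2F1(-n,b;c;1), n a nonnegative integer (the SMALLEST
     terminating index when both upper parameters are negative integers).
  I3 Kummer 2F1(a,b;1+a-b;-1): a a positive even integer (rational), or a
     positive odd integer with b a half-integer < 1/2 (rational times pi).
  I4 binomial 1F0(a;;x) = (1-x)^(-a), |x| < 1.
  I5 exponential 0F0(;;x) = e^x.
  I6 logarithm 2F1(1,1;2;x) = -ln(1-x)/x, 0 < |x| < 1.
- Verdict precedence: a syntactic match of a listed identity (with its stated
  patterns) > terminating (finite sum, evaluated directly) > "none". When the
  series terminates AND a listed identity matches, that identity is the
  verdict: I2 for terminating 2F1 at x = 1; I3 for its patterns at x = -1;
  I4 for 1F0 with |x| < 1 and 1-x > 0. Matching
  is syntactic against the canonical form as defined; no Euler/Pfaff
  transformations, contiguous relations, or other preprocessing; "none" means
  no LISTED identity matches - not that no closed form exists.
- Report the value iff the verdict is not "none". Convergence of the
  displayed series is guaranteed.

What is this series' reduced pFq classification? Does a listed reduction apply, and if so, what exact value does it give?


Canonical form: C = -2 times 1F1 with upper {-6}, lower {1}, x = -7. Verdict: terminating. (-6)_k vanishes past k = 6, leaving a 7-term sum, computed directly. Hence: -2921911/360.

Key step: from the first term -2: the lower running product (C = -2) is a rising factorial.
Term ratio: r(k) = (-7) * (k-6) / [(k+1) (k+1)] - poly over poly, x = (-7) from leading terms; C = -2 at k = 0.


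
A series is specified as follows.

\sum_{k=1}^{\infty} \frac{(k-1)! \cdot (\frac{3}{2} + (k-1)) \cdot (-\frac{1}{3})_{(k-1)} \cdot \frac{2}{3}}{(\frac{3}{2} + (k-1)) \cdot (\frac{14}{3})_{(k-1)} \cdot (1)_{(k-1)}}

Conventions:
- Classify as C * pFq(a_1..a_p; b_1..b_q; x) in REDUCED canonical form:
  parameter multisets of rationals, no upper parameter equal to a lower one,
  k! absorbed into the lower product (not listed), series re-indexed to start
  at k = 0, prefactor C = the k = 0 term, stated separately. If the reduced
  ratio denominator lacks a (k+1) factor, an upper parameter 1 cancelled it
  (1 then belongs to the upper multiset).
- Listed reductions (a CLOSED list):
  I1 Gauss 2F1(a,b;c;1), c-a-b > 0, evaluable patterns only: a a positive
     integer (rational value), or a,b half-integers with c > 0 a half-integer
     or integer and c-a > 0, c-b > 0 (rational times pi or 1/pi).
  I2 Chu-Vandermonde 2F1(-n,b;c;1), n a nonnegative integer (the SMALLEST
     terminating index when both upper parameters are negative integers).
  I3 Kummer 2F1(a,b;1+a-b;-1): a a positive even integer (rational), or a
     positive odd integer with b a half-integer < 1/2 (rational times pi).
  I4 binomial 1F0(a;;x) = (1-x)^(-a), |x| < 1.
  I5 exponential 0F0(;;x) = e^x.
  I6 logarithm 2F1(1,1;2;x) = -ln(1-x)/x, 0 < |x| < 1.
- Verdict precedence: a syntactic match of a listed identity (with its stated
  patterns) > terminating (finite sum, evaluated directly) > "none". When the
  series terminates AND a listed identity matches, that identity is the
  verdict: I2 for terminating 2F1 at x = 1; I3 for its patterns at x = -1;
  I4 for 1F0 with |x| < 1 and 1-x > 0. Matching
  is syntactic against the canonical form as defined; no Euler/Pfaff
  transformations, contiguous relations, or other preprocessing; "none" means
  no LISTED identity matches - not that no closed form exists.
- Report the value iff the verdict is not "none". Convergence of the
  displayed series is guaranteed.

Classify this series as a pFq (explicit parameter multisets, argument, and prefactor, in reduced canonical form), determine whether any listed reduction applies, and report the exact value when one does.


Key observation: t_0 = \frac{2}{3} here, and the factorial ratio (prefactor 2/3) (k+a-1)!/(a-1)! is a rising factorial (a)_k.
Term ratio: r(k) = 1 * (k-\frac{1}{3}) (k+1) / [(k+\frac{14}{3}) (k+1)] - poly over poly, x = 1 from leading terms; C = \frac{2}{3} at k = 0.

x = 1 here; the reduced form reads 2F1, upper {-\frac{1}{3}, 1}, lower {\frac{14}{3}}, C = \frac{2}{3}. Verdict: this is Gauss (I1, integer-parameter pattern) (x = 1: the Gamma ratio telescopes since c-a-b = 4 > 0 and a = 1 in Z>0). Hence: \frac{11}{18}.


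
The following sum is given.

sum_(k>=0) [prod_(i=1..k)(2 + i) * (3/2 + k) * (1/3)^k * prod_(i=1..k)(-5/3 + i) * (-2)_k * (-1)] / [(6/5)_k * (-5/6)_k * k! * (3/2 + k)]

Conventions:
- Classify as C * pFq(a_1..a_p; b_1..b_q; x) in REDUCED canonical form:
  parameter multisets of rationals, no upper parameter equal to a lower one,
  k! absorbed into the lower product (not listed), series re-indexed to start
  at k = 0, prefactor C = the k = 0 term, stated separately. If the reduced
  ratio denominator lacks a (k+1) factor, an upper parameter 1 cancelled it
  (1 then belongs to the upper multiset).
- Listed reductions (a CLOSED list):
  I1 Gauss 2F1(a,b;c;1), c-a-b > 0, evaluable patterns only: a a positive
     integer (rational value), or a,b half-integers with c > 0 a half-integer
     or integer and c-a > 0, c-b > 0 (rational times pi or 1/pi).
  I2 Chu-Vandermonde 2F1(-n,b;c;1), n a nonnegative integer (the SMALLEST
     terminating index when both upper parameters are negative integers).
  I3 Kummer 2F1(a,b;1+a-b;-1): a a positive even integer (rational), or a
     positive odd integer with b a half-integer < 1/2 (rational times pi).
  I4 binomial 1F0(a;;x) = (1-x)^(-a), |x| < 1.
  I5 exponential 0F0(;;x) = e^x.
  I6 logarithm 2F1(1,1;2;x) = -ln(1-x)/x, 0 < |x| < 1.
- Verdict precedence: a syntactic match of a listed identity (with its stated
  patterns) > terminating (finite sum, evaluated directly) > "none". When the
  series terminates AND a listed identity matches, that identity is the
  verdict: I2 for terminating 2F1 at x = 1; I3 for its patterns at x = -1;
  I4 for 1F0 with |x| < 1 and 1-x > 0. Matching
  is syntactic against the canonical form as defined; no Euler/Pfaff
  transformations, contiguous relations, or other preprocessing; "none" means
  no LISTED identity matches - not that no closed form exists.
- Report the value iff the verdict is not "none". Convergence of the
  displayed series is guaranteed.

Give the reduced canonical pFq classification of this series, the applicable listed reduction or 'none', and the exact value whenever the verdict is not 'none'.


Canonical form: C = -1 times 3F2 with upper {-2, -2/3, 3}, lower {-5/6, 6/5}, x = 1/3. Verdict: terminating - no listed pattern fits, but -2 in the upper list cuts the series at k = 2; direct evaluation. Sum: -47/99.

Structural cue: t_0 = -1 here, and striking the common factor k + 3/2 reduces the term (C = -1, x = 1/3).
Step ratio: r(k) = (1/3) * (k-2) (k-2/3) (k+3) / [(k-5/6) (k+6/5) (k+1)] - rational; roots negated = parameters, x = (1/3), C = -1.
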